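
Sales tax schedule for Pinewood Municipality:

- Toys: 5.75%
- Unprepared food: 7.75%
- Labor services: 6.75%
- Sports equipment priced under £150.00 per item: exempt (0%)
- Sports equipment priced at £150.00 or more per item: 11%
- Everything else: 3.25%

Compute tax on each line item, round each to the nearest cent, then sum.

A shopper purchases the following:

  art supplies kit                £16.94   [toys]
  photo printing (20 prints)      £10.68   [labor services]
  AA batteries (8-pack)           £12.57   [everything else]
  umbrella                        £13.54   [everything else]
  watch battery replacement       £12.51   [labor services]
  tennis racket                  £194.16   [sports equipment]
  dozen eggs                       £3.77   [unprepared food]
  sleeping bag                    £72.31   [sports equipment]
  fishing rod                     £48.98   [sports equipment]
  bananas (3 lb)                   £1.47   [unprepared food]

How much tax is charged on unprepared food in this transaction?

£0.40

Dozen eggs £3.77: unprepared food → 7.75% → £0.29
Bananas (3 lb) £1.47: unprepared food → 7.75% → £0.11
Tax on unprepared food = £0.29 + £0.11 = £0.40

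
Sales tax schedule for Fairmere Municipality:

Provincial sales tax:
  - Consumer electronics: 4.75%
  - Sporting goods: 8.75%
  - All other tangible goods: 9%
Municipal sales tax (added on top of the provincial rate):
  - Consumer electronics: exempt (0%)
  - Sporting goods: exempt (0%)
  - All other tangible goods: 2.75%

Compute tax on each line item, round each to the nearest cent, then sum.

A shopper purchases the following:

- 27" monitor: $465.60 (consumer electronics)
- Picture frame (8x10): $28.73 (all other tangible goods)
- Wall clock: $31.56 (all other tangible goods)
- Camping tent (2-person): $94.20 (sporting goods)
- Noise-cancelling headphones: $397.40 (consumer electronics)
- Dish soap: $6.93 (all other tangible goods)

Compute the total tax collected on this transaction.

27" monitor $465.60: consumer electronics → 4.75% + 0% municipal = 4.75% → $22.12
Picture frame (8x10) $28.73: all other tangible goods → 9% + 2.75% municipal = 11.75% → $3.38
Wall clock $31.56: all other tangible goods → 9% + 2.75% municipal = 11.75% → $3.71
Camping tent (2-person) $94.20: sporting goods → 8.75% + 0% municipal = 8.75% → $8.24
Noise-cancelling headphones $397.40: consumer electronics → 4.75% + 0% municipal = 4.75% → $18.88
Dish soap $6.93: all other tangible goods → 9% + 2.75% municipal = 11.75% → $0.81
Total tax = $22.12 + $3.38 + $3.71 + $8.24 + $18.88 + $0.81 = $57.14

$57.14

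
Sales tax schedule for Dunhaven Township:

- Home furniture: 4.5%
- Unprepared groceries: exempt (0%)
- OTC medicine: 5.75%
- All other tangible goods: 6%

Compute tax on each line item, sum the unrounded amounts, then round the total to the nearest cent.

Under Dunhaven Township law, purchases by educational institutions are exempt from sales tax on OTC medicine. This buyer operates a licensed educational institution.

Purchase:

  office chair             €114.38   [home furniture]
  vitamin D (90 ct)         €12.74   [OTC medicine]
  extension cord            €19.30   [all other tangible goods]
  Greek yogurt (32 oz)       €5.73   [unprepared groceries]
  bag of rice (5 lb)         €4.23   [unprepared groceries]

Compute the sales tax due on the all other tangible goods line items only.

Extension cord €19.30: all other tangible goods → 6% → €1.158
Tax on all other tangible goods: unrounded sum = €1.158 → €1.16

€1.16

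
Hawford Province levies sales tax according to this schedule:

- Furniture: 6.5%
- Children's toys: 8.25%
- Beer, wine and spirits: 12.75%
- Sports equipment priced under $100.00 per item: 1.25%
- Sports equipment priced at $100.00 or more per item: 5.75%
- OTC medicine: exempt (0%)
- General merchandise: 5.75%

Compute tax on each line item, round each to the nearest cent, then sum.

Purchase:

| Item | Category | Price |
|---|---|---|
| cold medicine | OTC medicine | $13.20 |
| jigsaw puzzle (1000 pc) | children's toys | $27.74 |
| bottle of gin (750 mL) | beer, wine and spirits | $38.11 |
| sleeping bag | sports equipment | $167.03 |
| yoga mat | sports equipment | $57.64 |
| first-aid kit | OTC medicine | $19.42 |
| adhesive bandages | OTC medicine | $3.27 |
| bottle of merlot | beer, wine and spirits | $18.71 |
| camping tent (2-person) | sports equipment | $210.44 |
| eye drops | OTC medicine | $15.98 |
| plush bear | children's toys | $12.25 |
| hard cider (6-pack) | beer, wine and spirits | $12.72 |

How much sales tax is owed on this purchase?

Cold medicine $13.20: OTC medicine → 0% → $0.00
Jigsaw puzzle (1000 pc) $27.74: children's toys → 8.25% → $2.29
Bottle of gin (750 mL) $38.11: beer, wine and spirits → 12.75% → $4.86
Sleeping bag $167.03: sports equipment, $100.00 or more → 5.75% → $9.60
Yoga mat $57.64: sports equipment, under $100.00 → 1.25% → $0.72
First-aid kit $19.42: OTC medicine → 0% → $0.00
Adhesive bandages $3.27: OTC medicine → 0% → $0.00
Bottle of merlot $18.71: beer, wine and spirits → 12.75% → $2.39
Camping tent (2-person) $210.44: sports equipment, $100.00 or more → 5.75% → $12.10
Eye drops $15.98: OTC medicine → 0% → $0.00
Plush bear $12.25: children's toys → 8.25% → $1.01
Hard cider (6-pack) $12.72: beer, wine and spirits → 12.75% → $1.62
Total tax = $2.29 + $4.86 + $9.60 + $0.72 + $2.39 + $12.10 + $1.01 + $1.62 = $34.59

$34.59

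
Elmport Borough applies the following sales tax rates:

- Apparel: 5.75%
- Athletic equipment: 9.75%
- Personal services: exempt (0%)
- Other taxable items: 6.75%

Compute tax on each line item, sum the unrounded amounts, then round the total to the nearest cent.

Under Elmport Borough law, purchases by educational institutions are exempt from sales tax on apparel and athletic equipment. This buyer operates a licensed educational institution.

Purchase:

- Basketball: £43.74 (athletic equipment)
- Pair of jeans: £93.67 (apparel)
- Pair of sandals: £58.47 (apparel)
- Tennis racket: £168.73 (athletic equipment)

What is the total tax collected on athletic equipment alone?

£0.00

Basketball £43.74: athletic equipment, buyer-exempt → 0% → £0.00
Tennis racket £168.73: athletic equipment, buyer-exempt → 0% → £0.00
Tax on athletic equipment: unrounded sum = £0.00 → £0.00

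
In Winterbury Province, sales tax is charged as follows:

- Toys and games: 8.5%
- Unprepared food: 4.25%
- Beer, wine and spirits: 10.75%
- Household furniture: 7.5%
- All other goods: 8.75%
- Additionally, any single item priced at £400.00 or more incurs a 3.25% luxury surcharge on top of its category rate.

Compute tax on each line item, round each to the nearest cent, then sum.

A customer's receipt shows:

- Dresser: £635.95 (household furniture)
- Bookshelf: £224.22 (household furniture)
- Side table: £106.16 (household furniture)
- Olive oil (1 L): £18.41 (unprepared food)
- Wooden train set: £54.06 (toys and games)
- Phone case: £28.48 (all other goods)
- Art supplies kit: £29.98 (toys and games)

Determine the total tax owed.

Dresser £635.95: household furniture → 7.5% + 3.25% surcharge = 10.75% → £68.36
Bookshelf £224.22: household furniture → 7.5% → £16.82
Side table £106.16: household furniture → 7.5% → £7.96
Olive oil (1 L) £18.41: unprepared food → 4.25% → £0.78
Wooden train set £54.06: toys and games → 8.5% → £4.60
Phone case £28.48: all other goods → 8.75% → £2.49
Art supplies kit £29.98: toys and games → 8.5% → £2.55
Total tax = £68.36 + £16.82 + £7.96 + £0.78 + £4.60 + £2.49 + £2.55 = £103.56

£103.56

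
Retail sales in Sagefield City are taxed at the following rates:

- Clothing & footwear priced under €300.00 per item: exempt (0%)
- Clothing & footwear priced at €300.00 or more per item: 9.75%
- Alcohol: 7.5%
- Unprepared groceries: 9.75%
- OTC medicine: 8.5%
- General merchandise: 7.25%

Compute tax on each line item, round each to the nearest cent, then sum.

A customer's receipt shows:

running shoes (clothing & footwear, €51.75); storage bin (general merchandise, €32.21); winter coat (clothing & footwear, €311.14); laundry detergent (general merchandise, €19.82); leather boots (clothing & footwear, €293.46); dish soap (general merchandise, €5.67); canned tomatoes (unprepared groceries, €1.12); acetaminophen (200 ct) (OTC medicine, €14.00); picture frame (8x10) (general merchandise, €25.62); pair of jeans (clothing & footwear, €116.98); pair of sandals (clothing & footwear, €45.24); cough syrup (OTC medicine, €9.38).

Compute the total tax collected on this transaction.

Running shoes €51.75: clothing & footwear, under €300.00 → 0% → €0.00
Storage bin €32.21: general merchandise → 7.25% → €2.34
Winter coat €311.14: clothing & footwear, €300.00 or more → 9.75% → €30.34
Laundry detergent €19.82: general merchandise → 7.25% → €1.44
Leather boots €293.46: clothing & footwear, under €300.00 → 0% → €0.00
Dish soap €5.67: general merchandise → 7.25% → €0.41
Canned tomatoes €1.12: unprepared groceries → 9.75% → €0.11
Acetaminophen (200 ct) €14.00: OTC medicine → 8.5% → €1.19
Picture frame (8x10) €25.62: general merchandise → 7.25% → €1.86
Pair of jeans €116.98: clothing & footwear, under €300.00 → 0% → €0.00
Pair of sandals €45.24: clothing & footwear, under €300.00 → 0% → €0.00
Cough syrup €9.38: OTC medicine → 8.5% → €0.80
Total tax = €2.34 + €30.34 + €1.44 + €0.41 + €0.11 + €1.19 + €1.86 + €0.80 = €38.49

€38.49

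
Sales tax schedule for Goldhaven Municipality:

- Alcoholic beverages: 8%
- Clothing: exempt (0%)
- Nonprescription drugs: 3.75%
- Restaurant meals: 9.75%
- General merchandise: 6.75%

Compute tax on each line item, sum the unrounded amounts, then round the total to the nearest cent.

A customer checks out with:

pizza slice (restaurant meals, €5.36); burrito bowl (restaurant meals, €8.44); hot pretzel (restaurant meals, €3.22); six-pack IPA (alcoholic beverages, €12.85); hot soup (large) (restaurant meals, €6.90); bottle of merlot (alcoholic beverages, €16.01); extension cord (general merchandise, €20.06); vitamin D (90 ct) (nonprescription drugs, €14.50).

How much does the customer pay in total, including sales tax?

€93.88

Pizza slice €5.36: restaurant meals → 9.75% → €0.5226
Burrito bowl €8.44: restaurant meals → 9.75% → €0.8229
Hot pretzel €3.22: restaurant meals → 9.75% → €0.31395
Six-pack IPA €12.85: alcoholic beverages → 8% → €1.028
Hot soup (large) €6.90: restaurant meals → 9.75% → €0.67275
Bottle of merlot €16.01: alcoholic beverages → 8% → €1.2808
Extension cord €20.06: general merchandise → 6.75% → €1.35405
Vitamin D (90 ct) €14.50: nonprescription drugs → 3.75% → €0.54375
Subtotal = €87.34; unrounded tax = €6.5388 → €6.54; total due = €93.88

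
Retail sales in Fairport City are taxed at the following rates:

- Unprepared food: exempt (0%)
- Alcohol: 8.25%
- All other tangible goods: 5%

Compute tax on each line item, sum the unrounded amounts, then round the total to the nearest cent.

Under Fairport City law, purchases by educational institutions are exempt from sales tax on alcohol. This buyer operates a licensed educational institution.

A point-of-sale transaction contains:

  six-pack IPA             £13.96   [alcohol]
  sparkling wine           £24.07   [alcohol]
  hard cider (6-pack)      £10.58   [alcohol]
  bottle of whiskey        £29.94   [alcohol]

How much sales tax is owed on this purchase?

£0.00

Six-pack IPA £13.96: alcohol, buyer-exempt → 0% → £0.00
Sparkling wine £24.07: alcohol, buyer-exempt → 0% → £0.00
Hard cider (6-pack) £10.58: alcohol, buyer-exempt → 0% → £0.00
Bottle of whiskey £29.94: alcohol, buyer-exempt → 0% → £0.00
Unrounded tax sum = £0.00 → £0.00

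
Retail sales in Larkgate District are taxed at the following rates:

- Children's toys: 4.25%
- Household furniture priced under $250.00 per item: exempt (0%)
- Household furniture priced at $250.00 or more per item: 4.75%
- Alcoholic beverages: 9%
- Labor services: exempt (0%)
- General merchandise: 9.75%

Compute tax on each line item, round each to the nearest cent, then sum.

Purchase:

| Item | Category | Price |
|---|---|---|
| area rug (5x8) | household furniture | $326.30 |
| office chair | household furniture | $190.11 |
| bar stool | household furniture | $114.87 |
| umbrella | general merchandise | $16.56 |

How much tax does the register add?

$17.11

Area rug (5x8) $326.30: household furniture, $250.00 or more → 4.75% → $15.50
Office chair $190.11: household furniture, under $250.00 → 0% → $0.00
Bar stool $114.87: household furniture, under $250.00 → 0% → $0.00
Umbrella $16.56: general merchandise → 9.75% → $1.61
Total tax = $15.50 + $1.61 = $17.11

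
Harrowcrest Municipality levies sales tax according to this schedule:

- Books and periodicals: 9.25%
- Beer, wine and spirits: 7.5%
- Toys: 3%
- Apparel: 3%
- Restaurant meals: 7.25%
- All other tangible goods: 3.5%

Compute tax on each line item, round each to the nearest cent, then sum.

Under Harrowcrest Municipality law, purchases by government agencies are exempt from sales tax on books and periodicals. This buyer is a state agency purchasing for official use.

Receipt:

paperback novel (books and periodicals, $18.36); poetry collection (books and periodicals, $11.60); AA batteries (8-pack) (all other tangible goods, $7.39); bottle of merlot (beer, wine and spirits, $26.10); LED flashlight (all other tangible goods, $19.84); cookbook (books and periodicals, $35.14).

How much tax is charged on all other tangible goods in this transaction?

$0.95

AA batteries (8-pack) $7.39: all other tangible goods → 3.5% → $0.26
LED flashlight $19.84: all other tangible goods → 3.5% → $0.69
Tax on all other tangible goods = $0.26 + $0.69 = $0.95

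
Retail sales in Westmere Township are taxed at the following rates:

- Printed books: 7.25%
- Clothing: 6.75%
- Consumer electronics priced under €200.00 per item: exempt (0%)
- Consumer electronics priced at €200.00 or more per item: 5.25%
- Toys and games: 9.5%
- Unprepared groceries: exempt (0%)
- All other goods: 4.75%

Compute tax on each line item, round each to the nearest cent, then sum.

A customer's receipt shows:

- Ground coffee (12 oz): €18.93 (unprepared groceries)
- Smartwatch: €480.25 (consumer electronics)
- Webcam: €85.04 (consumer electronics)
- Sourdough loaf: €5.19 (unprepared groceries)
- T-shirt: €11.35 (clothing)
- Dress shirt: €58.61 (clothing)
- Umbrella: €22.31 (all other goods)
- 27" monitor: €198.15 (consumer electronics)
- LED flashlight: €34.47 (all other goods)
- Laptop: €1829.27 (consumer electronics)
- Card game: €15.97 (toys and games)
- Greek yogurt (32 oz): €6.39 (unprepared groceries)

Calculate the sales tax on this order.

€130.20

Ground coffee (12 oz) €18.93: unprepared groceries → 0% → €0.00
Smartwatch €480.25: consumer electronics, €200.00 or more → 5.25% → €25.21
Webcam €85.04: consumer electronics, under €200.00 → 0% → €0.00
Sourdough loaf €5.19: unprepared groceries → 0% → €0.00
T-shirt €11.35: clothing → 6.75% → €0.77
Dress shirt €58.61: clothing → 6.75% → €3.96
Umbrella €22.31: all other goods → 4.75% → €1.06
27" monitor €198.15: consumer electronics, under €200.00 → 0% → €0.00
LED flashlight €34.47: all other goods → 4.75% → €1.64
Laptop €1829.27: consumer electronics, €200.00 or more → 5.25% → €96.04
Card game €15.97: toys and games → 9.5% → €1.52
Greek yogurt (32 oz) €6.39: unprepared groceries → 0% → €0.00
Total tax = €25.21 + €0.77 + €3.96 + €1.06 + €1.64 + €96.04 + €1.52 = €130.20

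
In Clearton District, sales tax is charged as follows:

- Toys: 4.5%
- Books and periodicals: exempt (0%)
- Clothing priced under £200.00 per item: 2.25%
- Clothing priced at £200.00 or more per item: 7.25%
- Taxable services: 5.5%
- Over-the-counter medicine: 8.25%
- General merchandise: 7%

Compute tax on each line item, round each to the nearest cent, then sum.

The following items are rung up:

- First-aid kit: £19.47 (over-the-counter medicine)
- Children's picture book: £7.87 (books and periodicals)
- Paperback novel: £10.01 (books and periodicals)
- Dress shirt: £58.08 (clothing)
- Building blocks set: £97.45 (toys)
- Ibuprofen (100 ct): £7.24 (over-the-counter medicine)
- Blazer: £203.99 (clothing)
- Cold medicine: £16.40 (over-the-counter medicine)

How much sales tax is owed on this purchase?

£24.05

First-aid kit £19.47: over-the-counter medicine → 8.25% → £1.61
Children's picture book £7.87: books and periodicals → 0% → £0.00
Paperback novel £10.01: books and periodicals → 0% → £0.00
Dress shirt £58.08: clothing, under £200.00 → 2.25% → £1.31
Building blocks set £97.45: toys → 4.5% → £4.39
Ibuprofen (100 ct) £7.24: over-the-counter medicine → 8.25% → £0.60
Blazer £203.99: clothing, £200.00 or more → 7.25% → £14.79
Cold medicine £16.40: over-the-counter medicine → 8.25% → £1.35
Total tax = £1.61 + £1.31 + £4.39 + £0.60 + £14.79 + £1.35 = £24.05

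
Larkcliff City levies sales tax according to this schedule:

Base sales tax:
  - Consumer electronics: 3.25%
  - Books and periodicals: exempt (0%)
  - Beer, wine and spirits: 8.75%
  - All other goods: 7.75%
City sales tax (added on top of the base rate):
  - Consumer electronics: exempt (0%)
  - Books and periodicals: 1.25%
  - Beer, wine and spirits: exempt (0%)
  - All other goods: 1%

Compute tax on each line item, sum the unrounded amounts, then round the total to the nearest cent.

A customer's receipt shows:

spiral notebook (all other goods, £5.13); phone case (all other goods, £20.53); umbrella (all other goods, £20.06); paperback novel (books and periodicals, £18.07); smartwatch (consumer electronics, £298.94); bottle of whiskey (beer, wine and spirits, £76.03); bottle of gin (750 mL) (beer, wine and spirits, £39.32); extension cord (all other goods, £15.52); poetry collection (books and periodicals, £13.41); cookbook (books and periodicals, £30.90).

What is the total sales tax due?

£25.95

Spiral notebook £5.13: all other goods → 7.75% + 1% city = 8.75% → £0.448875
Phone case £20.53: all other goods → 7.75% + 1% city = 8.75% → £1.796375
Umbrella £20.06: all other goods → 7.75% + 1% city = 8.75% → £1.75525
Paperback novel £18.07: books and periodicals → 0% + 1.25% city = 1.25% → £0.225875
Smartwatch £298.94: consumer electronics → 3.25% + 0% city = 3.25% → £9.71555
Bottle of whiskey £76.03: beer, wine and spirits → 8.75% + 0% city = 8.75% → £6.652625
Bottle of gin (750 mL) £39.32: beer, wine and spirits → 8.75% + 0% city = 8.75% → £3.4405
Extension cord £15.52: all other goods → 7.75% + 1% city = 8.75% → £1.358
Poetry collection £13.41: books and periodicals → 0% + 1.25% city = 1.25% → £0.167625
Cookbook £30.90: books and periodicals → 0% + 1.25% city = 1.25% → £0.38625
Unrounded tax sum = £25.946925 → £25.95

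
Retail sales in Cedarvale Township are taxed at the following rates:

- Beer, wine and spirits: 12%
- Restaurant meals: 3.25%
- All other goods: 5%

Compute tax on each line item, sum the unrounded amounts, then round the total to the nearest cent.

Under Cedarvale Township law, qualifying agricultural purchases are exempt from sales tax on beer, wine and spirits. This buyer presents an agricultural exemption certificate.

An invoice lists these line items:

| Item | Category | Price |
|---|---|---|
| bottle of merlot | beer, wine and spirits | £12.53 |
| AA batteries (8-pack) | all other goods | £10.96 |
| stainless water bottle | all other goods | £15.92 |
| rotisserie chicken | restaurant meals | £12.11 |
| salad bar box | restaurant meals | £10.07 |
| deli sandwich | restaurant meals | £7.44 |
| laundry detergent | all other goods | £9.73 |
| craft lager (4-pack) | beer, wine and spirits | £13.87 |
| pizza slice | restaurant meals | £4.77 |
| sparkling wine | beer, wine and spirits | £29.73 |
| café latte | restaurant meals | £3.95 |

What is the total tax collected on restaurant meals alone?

Rotisserie chicken £12.11: restaurant meals → 3.25% → £0.393575
Salad bar box £10.07: restaurant meals → 3.25% → £0.327275
Deli sandwich £7.44: restaurant meals → 3.25% → £0.2418
Pizza slice £4.77: restaurant meals → 3.25% → £0.155025
Café latte £3.95: restaurant meals → 3.25% → £0.128375
Tax on restaurant meals: unrounded sum = £1.24605 → £1.25

£1.25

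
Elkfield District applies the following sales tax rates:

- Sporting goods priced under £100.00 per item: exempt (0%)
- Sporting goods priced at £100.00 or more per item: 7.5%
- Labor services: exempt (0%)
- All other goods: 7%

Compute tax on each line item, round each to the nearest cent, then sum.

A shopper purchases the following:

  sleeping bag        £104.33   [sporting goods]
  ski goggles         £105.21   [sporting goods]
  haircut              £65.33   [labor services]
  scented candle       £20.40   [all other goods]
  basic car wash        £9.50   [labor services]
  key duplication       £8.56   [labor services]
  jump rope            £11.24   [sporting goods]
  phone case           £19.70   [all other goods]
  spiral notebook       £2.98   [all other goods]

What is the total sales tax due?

£18.73

Sleeping bag £104.33: sporting goods, £100.00 or more → 7.5% → £7.82
Ski goggles £105.21: sporting goods, £100.00 or more → 7.5% → £7.89
Haircut £65.33: labor services → 0% → £0.00
Scented candle £20.40: all other goods → 7% → £1.43
Basic car wash £9.50: labor services → 0% → £0.00
Key duplication £8.56: labor services → 0% → £0.00
Jump rope £11.24: sporting goods, under £100.00 → 0% → £0.00
Phone case £19.70: all other goods → 7% → £1.38
Spiral notebook £2.98: all other goods → 7% → £0.21
Total tax = £7.82 + £7.89 + £1.43 + £1.38 + £0.21 = £18.73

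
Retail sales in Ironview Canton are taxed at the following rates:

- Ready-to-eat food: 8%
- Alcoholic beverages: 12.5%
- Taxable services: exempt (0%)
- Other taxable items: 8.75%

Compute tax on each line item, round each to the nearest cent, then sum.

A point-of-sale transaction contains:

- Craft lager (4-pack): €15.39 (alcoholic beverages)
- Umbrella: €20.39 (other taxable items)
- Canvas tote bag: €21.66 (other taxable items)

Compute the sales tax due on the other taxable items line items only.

€3.68

Umbrella €20.39: other taxable items → 8.75% → €1.78
Canvas tote bag €21.66: other taxable items → 8.75% → €1.90
Tax on other taxable items = €1.78 + €1.90 = €3.68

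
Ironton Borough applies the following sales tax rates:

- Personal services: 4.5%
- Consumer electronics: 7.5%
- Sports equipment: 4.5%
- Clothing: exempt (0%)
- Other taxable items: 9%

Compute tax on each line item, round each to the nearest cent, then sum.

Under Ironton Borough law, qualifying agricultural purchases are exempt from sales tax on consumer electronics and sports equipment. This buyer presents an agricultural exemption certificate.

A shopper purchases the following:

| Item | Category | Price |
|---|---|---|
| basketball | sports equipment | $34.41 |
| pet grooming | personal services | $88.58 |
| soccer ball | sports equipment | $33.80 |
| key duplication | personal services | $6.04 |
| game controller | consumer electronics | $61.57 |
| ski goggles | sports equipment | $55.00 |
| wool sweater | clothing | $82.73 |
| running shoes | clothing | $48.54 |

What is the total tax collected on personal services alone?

$4.26

Pet grooming $88.58: personal services → 4.5% → $3.99
Key duplication $6.04: personal services → 4.5% → $0.27
Tax on personal services = $3.99 + $0.27 = $4.26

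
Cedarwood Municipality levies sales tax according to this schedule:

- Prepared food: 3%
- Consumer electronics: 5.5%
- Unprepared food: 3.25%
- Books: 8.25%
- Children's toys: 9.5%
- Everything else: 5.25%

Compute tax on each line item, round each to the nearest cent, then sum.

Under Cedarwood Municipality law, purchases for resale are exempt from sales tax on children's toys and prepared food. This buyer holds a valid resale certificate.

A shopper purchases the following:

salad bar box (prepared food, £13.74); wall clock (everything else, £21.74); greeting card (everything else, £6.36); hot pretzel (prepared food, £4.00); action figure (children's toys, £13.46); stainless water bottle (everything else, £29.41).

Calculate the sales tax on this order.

£3.01

Salad bar box £13.74: prepared food, buyer-exempt → 0% → £0.00
Wall clock £21.74: everything else → 5.25% → £1.14
Greeting card £6.36: everything else → 5.25% → £0.33
Hot pretzel £4.00: prepared food, buyer-exempt → 0% → £0.00
Action figure £13.46: children's toys, buyer-exempt → 0% → £0.00
Stainless water bottle £29.41: everything else → 5.25% → £1.54
Total tax = £1.14 + £0.33 + £1.54 = £3.01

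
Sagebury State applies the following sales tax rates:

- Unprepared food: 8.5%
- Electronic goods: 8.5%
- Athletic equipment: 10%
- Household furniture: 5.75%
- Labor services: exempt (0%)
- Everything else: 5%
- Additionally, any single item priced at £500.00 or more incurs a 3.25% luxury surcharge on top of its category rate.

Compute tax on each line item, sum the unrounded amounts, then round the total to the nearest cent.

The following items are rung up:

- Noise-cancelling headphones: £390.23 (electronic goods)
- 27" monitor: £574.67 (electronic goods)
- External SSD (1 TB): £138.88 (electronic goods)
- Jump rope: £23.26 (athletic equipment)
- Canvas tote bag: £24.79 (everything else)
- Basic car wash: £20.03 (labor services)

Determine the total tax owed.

Noise-cancelling headphones £390.23: electronic goods → 8.5% → £33.16955
27" monitor £574.67: electronic goods → 8.5% + 3.25% surcharge = 11.75% → £67.523725
External SSD (1 TB) £138.88: electronic goods → 8.5% → £11.8048
Jump rope £23.26: athletic equipment → 10% → £2.326
Canvas tote bag £24.79: everything else → 5% → £1.2395
Basic car wash £20.03: labor services → 0% → £0.00
Unrounded tax sum = £116.063575 → £116.06

£116.06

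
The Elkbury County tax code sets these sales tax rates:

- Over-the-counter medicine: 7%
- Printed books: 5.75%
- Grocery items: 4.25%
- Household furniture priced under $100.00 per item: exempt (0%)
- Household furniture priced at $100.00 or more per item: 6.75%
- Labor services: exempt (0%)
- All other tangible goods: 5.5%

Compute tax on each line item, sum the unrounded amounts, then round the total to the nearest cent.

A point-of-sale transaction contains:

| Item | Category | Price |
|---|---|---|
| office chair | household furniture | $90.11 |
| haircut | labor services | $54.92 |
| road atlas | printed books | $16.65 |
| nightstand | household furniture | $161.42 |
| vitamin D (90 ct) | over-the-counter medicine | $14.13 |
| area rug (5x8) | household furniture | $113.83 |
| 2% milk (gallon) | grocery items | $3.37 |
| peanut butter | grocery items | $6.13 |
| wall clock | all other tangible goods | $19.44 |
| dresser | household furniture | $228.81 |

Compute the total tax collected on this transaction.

$37.44

Office chair $90.11: household furniture, under $100.00 → 0% → $0.00
Haircut $54.92: labor services → 0% → $0.00
Road atlas $16.65: printed books → 5.75% → $0.957375
Nightstand $161.42: household furniture, $100.00 or more → 6.75% → $10.89585
Vitamin D (90 ct) $14.13: over-the-counter medicine → 7% → $0.9891
Area rug (5x8) $113.83: household furniture, $100.00 or more → 6.75% → $7.683525
2% milk (gallon) $3.37: grocery items → 4.25% → $0.143225
Peanut butter $6.13: grocery items → 4.25% → $0.260525
Wall clock $19.44: all other tangible goods → 5.5% → $1.0692
Dresser $228.81: household furniture, $100.00 or more → 6.75% → $15.444675
Unrounded tax sum = $37.443475 → $37.44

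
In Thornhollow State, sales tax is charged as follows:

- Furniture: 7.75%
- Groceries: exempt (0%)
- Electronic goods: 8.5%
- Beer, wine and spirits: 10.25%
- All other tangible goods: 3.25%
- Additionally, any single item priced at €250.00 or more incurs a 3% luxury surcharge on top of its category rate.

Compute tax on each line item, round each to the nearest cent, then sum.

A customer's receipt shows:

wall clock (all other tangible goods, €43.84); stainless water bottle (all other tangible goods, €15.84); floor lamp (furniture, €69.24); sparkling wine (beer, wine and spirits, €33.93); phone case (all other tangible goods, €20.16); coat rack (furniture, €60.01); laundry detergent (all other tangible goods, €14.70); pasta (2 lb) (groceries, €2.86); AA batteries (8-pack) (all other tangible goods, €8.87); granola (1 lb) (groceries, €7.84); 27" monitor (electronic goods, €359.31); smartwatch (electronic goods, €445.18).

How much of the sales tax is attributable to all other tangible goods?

Wall clock €43.84: all other tangible goods → 3.25% → €1.42
Stainless water bottle €15.84: all other tangible goods → 3.25% → €0.51
Phone case €20.16: all other tangible goods → 3.25% → €0.66
Laundry detergent €14.70: all other tangible goods → 3.25% → €0.48
AA batteries (8-pack) €8.87: all other tangible goods → 3.25% → €0.29
Tax on all other tangible goods = €1.42 + €0.51 + €0.66 + €0.48 + €0.29 = €3.36

€3.36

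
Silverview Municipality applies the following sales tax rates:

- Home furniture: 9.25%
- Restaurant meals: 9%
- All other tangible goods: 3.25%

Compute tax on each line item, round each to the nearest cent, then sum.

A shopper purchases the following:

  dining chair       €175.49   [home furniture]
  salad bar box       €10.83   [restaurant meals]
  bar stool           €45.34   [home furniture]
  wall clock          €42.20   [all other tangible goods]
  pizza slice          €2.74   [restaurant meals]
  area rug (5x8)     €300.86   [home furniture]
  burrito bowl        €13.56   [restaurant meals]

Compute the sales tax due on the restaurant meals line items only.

Salad bar box €10.83: restaurant meals → 9% → €0.97
Pizza slice €2.74: restaurant meals → 9% → €0.25
Burrito bowl €13.56: restaurant meals → 9% → €1.22
Tax on restaurant meals = €0.97 + €0.25 + €1.22 = €2.44

€2.44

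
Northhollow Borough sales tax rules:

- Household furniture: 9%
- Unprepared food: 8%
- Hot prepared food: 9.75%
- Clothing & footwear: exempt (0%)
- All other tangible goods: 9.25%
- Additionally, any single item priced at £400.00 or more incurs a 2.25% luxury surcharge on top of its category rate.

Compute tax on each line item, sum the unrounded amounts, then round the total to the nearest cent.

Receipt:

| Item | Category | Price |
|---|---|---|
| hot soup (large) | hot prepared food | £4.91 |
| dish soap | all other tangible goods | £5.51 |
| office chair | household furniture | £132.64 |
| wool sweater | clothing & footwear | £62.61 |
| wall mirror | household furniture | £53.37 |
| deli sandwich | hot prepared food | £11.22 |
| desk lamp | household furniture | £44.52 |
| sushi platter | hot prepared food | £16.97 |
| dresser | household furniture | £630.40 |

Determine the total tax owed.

£95.40

Hot soup (large) £4.91: hot prepared food → 9.75% → £0.478725
Dish soap £5.51: all other tangible goods → 9.25% → £0.509675
Office chair £132.64: household furniture → 9% → £11.9376
Wool sweater £62.61: clothing & footwear → 0% → £0.00
Wall mirror £53.37: household furniture → 9% → £4.8033
Deli sandwich £11.22: hot prepared food → 9.75% → £1.09395
Desk lamp £44.52: household furniture → 9% → £4.0068
Sushi platter £16.97: hot prepared food → 9.75% → £1.654575
Dresser £630.40: household furniture → 9% + 2.25% surcharge = 11.25% → £70.92
Unrounded tax sum = £95.404625 → £95.40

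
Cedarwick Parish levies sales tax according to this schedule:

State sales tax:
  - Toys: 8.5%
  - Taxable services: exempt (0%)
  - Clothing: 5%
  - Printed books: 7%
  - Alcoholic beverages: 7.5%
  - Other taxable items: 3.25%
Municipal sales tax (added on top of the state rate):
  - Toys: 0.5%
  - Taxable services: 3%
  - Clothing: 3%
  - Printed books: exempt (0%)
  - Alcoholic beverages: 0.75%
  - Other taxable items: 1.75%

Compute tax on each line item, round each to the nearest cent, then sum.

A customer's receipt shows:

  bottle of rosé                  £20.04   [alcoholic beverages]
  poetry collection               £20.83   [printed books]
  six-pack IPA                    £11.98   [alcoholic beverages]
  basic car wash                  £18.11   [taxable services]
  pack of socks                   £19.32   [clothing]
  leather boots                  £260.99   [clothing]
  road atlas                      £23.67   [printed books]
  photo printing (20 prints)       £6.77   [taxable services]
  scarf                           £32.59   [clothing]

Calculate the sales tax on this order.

£31.54

Bottle of rosé £20.04: alcoholic beverages → 7.5% + 0.75% municipal = 8.25% → £1.65
Poetry collection £20.83: printed books → 7% + 0% municipal = 7% → £1.46
Six-pack IPA £11.98: alcoholic beverages → 7.5% + 0.75% municipal = 8.25% → £0.99
Basic car wash £18.11: taxable services → 0% + 3% municipal = 3% → £0.54
Pack of socks £19.32: clothing → 5% + 3% municipal = 8% → £1.55
Leather boots £260.99: clothing → 5% + 3% municipal = 8% → £20.88
Road atlas £23.67: printed books → 7% + 0% municipal = 7% → £1.66
Photo printing (20 prints) £6.77: taxable services → 0% + 3% municipal = 3% → £0.20
Scarf £32.59: clothing → 5% + 3% municipal = 8% → £2.61
Total tax = £1.65 + £1.46 + £0.99 + £0.54 + £1.55 + £20.88 + £1.66 + £0.20 + £2.61 = £31.54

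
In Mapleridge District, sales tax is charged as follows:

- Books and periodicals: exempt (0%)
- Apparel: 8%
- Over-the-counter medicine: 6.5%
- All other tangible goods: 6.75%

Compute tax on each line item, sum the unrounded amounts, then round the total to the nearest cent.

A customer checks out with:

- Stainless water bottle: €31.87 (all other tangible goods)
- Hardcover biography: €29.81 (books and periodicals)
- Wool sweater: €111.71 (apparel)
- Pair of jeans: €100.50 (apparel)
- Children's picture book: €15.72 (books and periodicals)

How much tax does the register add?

€19.13

Stainless water bottle €31.87: all other tangible goods → 6.75% → €2.151225
Hardcover biography €29.81: books and periodicals → 0% → €0.00
Wool sweater €111.71: apparel → 8% → €8.9368
Pair of jeans €100.50: apparel → 8% → €8.04
Children's picture book €15.72: books and periodicals → 0% → €0.00
Unrounded tax sum = €19.128025 → €19.13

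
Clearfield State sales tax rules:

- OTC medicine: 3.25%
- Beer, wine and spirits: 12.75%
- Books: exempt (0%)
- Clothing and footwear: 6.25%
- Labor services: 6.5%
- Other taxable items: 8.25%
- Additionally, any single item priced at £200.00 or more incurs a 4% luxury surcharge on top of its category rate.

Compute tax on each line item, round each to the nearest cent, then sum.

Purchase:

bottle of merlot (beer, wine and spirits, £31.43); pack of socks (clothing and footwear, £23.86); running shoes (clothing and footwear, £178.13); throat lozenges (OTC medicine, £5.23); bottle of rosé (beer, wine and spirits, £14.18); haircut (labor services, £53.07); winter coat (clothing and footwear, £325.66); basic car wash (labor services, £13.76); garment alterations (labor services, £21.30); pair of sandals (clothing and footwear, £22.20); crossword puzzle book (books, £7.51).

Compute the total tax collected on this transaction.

Bottle of merlot £31.43: beer, wine and spirits → 12.75% → £4.01
Pack of socks £23.86: clothing and footwear → 6.25% → £1.49
Running shoes £178.13: clothing and footwear → 6.25% → £11.13
Throat lozenges £5.23: OTC medicine → 3.25% → £0.17
Bottle of rosé £14.18: beer, wine and spirits → 12.75% → £1.81
Haircut £53.07: labor services → 6.5% → £3.45
Winter coat £325.66: clothing and footwear → 6.25% + 4% surcharge = 10.25% → £33.38
Basic car wash £13.76: labor services → 6.5% → £0.89
Garment alterations £21.30: labor services → 6.5% → £1.38
Pair of sandals £22.20: clothing and footwear → 6.25% → £1.39
Crossword puzzle book £7.51: books → 0% → £0.00
Total tax = £4.01 + £1.49 + £11.13 + £0.17 + £1.81 + £3.45 + £33.38 + £0.89 + £1.38 + £1.39 = £59.10

£59.10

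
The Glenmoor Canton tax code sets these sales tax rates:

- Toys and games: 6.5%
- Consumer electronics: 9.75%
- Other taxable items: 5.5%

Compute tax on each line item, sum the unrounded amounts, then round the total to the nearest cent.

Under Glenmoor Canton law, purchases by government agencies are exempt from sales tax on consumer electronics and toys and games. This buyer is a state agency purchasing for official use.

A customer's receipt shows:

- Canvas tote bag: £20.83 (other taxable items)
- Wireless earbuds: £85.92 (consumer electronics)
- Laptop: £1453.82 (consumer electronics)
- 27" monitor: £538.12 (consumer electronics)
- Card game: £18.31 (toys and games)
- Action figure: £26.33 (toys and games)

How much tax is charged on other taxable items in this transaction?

Canvas tote bag £20.83: other taxable items → 5.5% → £1.14565
Tax on other taxable items: unrounded sum = £1.14565 → £1.15

£1.15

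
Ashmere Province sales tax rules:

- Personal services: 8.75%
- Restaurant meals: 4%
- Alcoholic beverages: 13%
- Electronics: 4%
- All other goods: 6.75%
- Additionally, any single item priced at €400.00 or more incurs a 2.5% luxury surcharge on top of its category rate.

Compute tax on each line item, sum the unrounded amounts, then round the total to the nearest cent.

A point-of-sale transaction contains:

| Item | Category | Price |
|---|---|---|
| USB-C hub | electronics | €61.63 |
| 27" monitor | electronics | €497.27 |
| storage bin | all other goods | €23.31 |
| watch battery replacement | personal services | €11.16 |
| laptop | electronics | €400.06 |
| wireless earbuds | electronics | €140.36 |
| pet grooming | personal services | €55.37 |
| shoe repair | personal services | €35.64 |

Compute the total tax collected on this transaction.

USB-C hub €61.63: electronics → 4% → €2.4652
27" monitor €497.27: electronics → 4% + 2.5% surcharge = 6.5% → €32.32255
Storage bin €23.31: all other goods → 6.75% → €1.573425
Watch battery replacement €11.16: personal services → 8.75% → €0.9765
Laptop €400.06: electronics → 4% + 2.5% surcharge = 6.5% → €26.0039
Wireless earbuds €140.36: electronics → 4% → €5.6144
Pet grooming €55.37: personal services → 8.75% → €4.844875
Shoe repair €35.64: personal services → 8.75% → €3.1185
Unrounded tax sum = €76.91935 → €76.92

€76.92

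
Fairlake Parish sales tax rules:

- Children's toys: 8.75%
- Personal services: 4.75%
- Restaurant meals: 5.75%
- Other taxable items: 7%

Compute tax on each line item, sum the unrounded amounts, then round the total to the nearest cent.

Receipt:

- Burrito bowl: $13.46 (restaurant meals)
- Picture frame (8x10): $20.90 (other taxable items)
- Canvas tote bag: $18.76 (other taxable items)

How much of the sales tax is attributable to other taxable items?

Picture frame (8x10) $20.90: other taxable items → 7% → $1.463
Canvas tote bag $18.76: other taxable items → 7% → $1.3132
Tax on other taxable items: unrounded sum = $2.7762 → $2.78

$2.78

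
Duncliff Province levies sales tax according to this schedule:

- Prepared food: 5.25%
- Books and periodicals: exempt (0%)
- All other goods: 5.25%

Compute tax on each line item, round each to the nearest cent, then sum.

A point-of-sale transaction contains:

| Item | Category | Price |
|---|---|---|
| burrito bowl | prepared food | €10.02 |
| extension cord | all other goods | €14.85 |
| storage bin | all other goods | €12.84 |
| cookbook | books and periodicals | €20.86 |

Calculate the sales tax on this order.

Burrito bowl €10.02: prepared food → 5.25% → €0.53
Extension cord €14.85: all other goods → 5.25% → €0.78
Storage bin €12.84: all other goods → 5.25% → €0.67
Cookbook €20.86: books and periodicals → 0% → €0.00
Total tax = €0.53 + €0.78 + €0.67 = €1.98

€1.98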